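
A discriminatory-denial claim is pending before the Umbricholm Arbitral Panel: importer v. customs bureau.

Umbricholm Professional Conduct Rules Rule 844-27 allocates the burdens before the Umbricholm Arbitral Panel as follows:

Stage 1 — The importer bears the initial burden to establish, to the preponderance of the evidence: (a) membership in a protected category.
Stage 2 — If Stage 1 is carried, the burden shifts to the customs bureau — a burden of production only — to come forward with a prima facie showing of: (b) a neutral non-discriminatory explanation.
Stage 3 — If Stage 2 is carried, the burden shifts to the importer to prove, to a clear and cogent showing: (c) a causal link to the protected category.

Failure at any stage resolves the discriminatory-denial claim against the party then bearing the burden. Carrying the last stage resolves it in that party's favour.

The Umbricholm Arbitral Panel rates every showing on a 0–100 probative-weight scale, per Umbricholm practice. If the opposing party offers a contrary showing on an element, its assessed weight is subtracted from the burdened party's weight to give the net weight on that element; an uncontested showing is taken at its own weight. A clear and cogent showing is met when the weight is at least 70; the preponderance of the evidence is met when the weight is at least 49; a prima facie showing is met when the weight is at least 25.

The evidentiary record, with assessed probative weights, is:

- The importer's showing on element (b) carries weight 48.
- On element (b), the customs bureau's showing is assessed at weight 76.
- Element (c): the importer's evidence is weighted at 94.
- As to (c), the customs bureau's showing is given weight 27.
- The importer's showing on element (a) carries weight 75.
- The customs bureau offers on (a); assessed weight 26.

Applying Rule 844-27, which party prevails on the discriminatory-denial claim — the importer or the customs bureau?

customs bureau

Stage 1 — burden on importer; standard: the preponderance of the evidence (weight is at least 49).
    (a): 75 − 26 = 49 ≥ 49 [met]
  The importer carries Stage 1; the customs bureau now bears the burden.
Stage 2 — burden on customs bureau; standard: a prima facie showing (weight is at least 25).
    (b): 76 − 48 = 28 ≥ 25 [met]
  Stage 2 is satisfied; the onus moves to the importer.
Stage 3 — burden on importer; standard: a clear and cogent showing (weight is at least 70).
    (c): 94 − 27 = 67 < 70 [not met]
  Stage 3 not carried; the importer fails its burden.
The customs bureau prevails.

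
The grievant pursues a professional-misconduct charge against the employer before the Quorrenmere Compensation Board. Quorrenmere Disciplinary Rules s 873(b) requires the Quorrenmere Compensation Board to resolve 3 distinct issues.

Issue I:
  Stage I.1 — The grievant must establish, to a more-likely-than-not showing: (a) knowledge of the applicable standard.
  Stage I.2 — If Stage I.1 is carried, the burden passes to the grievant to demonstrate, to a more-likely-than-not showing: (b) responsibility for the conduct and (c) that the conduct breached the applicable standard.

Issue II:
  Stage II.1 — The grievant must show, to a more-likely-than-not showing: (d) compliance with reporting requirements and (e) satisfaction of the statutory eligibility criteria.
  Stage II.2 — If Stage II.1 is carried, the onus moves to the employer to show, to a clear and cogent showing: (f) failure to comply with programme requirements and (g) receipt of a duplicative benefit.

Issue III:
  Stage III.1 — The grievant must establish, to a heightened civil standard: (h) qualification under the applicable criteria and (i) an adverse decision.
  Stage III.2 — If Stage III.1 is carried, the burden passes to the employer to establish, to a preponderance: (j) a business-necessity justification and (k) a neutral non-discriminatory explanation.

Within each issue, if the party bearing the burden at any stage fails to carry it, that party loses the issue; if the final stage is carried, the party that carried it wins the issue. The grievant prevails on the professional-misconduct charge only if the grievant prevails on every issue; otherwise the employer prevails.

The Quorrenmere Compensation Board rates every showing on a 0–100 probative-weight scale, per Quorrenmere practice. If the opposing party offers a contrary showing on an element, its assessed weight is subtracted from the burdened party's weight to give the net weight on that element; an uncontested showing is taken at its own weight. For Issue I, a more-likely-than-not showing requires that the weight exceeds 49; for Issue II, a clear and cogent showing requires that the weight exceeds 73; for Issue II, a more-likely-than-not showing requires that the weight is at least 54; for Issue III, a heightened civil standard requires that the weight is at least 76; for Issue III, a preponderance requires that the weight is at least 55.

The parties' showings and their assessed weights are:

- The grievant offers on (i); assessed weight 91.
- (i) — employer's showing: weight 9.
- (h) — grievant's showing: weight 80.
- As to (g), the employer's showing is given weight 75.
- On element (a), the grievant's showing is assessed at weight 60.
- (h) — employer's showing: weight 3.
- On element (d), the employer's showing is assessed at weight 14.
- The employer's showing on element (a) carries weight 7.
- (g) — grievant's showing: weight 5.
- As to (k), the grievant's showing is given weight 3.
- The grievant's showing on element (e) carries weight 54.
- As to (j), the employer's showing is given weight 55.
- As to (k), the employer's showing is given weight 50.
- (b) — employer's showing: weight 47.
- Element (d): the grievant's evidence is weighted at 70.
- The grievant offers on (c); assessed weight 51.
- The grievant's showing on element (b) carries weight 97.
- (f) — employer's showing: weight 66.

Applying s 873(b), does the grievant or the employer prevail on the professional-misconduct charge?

grievant

— Issue I —
Stage I.1 (grievant, a more-likely-than-not showing, weight exceeds 49): (a) net 60−7=53 > 49 — meets.
  All elements met. The grievant retains the burden for Stage I.2.
Stage I.2 (grievant, a more-likely-than-not showing, weight exceeds 49): (b) net 97−47=50 > 49 — meets; (c) 51 > 49 — meets.
  The grievant carries the last stage.
Every stage carried; the grievant prevails on this issue.
— Issue II —
Stage II.1 (grievant, a more-likely-than-not showing, weight is at least 54): (d) net 70−14=56 ≥ 54 — meets; (e) 54 ≥ 54 — meets.
  All elements met. The burden passes to the employer.
Stage II.2 (employer, a clear and cogent showing, weight exceeds 73): (f) 66 ≤ 73 — fails; (g) net 75−5=70 ≤ 73 — fails.
  Stage II.2 not carried; the employer fails its burden.
So the grievant prevails on this issue.
— Issue III —
Stage III.1 (grievant, a heightened civil standard, weight is at least 76): (h) net 80−3=77 ≥ 76 — meets; (i) net 91−9=82 ≥ 76 — meets.
  Stage III.1 carried; the burden shifts to the employer.
Stage III.2 (employer, a preponderance, weight is at least 55): (j) 55 ≥ 55 — meets; (k) net 50−3=47 < 55 — fails.
  Not every element is met, so the employer fails to carry Stage III.2.
The grievant prevails on this issue.
Per-issue: Issue I → grievant; Issue II → grievant; Issue III → grievant. The grievant must prevail on every issue; overall, the grievant prevails.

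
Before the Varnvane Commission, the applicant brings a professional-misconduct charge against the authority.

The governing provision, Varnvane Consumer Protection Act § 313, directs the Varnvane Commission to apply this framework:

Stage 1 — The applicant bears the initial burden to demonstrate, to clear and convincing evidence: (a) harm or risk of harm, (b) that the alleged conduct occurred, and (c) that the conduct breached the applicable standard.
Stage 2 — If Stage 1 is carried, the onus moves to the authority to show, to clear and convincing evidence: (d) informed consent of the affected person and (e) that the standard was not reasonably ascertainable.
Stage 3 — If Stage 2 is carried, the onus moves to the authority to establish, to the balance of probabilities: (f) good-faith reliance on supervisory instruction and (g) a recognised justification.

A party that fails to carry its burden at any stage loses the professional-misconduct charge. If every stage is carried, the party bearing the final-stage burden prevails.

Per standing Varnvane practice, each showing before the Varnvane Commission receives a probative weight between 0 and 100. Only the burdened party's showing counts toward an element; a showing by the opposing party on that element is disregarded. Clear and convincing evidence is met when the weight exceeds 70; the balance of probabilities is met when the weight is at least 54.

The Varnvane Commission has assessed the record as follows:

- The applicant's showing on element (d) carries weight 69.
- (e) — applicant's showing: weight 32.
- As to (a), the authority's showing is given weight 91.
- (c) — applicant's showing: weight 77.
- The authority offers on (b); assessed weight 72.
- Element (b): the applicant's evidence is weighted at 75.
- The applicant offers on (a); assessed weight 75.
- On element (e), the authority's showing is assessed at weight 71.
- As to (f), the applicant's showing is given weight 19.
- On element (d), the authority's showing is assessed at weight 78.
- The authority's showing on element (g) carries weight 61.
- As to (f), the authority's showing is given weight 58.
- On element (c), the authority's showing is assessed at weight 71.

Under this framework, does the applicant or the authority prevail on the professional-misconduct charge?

Stage 1 (applicant, clear and convincing evidence, weight exceeds 70): (a) 75 (authority's 91 disregarded) > 70 — meets; (b) 75 (authority's 72 disregarded) > 70 — meets; (c) 77 (authority's 71 disregarded) > 70 — meets.
  Stage 1 carried; the burden shifts to the authority.
Stage 2 (authority, clear and convincing evidence, weight exceeds 70): (d) 78 (applicant's 69 disregarded) > 70 — meets; (e) 71 (applicant's 32 disregarded) > 70 — meets.
  Stage 2 is satisfied; the authority continues to bear the burden.
Stage 3 (authority, the balance of probabilities, weight is at least 54): (f) 58 (applicant's 19 disregarded) ≥ 54 — meets; (g) 61 ≥ 54 — meets.
  All elements met at the final stage.
Every stage carried; the authority prevails.

authority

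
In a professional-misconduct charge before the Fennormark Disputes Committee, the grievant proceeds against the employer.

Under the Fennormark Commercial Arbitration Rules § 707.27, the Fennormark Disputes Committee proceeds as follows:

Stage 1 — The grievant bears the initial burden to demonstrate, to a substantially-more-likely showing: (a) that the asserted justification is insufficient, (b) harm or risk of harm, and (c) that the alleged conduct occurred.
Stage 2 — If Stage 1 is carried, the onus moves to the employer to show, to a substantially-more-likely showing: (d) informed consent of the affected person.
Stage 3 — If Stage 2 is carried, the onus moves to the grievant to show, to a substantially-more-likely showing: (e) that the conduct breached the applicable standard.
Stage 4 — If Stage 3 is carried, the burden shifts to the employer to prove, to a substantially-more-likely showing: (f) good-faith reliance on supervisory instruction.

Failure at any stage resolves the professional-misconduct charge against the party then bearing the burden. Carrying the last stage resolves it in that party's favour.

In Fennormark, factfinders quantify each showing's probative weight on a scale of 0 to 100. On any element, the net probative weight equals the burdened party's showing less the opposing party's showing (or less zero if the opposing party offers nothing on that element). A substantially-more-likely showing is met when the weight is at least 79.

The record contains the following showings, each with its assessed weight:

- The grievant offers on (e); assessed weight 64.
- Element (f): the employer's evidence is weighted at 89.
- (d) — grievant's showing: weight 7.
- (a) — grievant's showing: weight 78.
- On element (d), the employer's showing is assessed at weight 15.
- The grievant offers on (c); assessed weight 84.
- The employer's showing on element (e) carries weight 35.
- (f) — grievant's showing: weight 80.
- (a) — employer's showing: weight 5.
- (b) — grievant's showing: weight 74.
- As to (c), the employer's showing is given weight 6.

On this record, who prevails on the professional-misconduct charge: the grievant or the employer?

Stage 1 (grievant, a substantially-more-likely showing, weight is at least 79): (a) net 78−5=73 < 79 — fails; (b) 74 < 79 — fails; (c) net 84−6=78 < 79 — fails.
  The grievant does not carry Stage 1.
The employer prevails.

employer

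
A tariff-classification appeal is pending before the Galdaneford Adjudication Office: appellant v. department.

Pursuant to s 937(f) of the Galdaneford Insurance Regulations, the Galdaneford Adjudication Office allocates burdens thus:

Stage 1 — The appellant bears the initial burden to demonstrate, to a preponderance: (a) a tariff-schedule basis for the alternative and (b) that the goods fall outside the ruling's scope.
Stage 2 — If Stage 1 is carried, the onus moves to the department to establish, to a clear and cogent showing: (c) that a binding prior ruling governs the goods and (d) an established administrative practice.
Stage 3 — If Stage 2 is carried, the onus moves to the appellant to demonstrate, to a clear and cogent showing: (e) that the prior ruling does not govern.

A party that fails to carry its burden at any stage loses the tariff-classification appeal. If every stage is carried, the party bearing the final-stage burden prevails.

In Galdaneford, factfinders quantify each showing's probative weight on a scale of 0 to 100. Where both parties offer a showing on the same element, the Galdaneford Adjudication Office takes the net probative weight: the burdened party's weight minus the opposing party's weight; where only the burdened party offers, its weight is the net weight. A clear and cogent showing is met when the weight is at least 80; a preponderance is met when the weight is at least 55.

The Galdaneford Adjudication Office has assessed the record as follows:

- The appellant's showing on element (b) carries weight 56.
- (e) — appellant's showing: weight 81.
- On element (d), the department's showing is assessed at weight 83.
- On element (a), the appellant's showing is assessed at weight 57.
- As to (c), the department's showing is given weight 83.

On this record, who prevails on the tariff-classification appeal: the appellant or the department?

At Stage 1 the appellant must meet a preponderance (weight is at least 55): on (a) the weight is 57, ≥ 55, so (a) meets the standard; on (b) the weight is 56, ≥ 55, so (b) meets the standard.
  Stage 1 is satisfied; the onus moves to the department.
At Stage 2 the department must meet a clear and cogent showing (weight is at least 80): on (c) the weight is 83, ≥ 80, so (c) meets the standard; on (d) the weight is 83, ≥ 80, so (d) meets the standard.
  The department carries Stage 2; the appellant now bears the burden.
At Stage 3 the appellant must meet a clear and cogent showing (weight is at least 80): on (e) the weight is 81, ≥ 80, so (e) meets the standard.
  The appellant carries the last stage.
All stages carried — the appellant prevails.

appellant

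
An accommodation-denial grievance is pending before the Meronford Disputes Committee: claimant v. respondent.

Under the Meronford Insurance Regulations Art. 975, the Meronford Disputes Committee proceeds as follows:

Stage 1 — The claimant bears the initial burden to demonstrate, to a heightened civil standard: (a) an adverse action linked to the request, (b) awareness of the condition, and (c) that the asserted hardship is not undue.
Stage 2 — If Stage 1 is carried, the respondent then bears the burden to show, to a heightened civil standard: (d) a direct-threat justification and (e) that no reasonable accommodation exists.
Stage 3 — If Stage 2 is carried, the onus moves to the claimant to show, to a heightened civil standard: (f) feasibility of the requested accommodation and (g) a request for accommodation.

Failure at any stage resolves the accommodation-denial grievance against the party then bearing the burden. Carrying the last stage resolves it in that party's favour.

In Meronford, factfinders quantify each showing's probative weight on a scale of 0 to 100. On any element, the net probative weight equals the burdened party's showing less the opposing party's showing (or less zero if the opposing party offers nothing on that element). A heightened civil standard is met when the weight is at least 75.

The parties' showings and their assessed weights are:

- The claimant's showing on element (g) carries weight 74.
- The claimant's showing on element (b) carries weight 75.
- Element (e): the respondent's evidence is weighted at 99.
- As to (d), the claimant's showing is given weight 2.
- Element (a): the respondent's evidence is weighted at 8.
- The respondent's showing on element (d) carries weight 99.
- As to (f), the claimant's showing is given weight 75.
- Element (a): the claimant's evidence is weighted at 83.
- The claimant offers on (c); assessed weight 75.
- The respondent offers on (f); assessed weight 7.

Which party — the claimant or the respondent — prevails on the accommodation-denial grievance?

respondent

Stage 1 (claimant, a heightened civil standard, weight is at least 75): (a) net 83−8=75 ≥ 75 — meets; (b) 75 ≥ 75 — meets; (c) 75 ≥ 75 — meets.
  Stage 1 carried; the burden shifts to the respondent.
Stage 2 (respondent, a heightened civil standard, weight is at least 75): (d) net 99−2=97 ≥ 75 — meets; (e) 99 ≥ 75 — meets.
  All elements met. The burden passes to the claimant.
Stage 3 (claimant, a heightened civil standard, weight is at least 75): (f) net 75−7=68 < 75 — fails; (g) 74 < 75 — fails.
  The claimant does not carry Stage 3.
The respondent prevails.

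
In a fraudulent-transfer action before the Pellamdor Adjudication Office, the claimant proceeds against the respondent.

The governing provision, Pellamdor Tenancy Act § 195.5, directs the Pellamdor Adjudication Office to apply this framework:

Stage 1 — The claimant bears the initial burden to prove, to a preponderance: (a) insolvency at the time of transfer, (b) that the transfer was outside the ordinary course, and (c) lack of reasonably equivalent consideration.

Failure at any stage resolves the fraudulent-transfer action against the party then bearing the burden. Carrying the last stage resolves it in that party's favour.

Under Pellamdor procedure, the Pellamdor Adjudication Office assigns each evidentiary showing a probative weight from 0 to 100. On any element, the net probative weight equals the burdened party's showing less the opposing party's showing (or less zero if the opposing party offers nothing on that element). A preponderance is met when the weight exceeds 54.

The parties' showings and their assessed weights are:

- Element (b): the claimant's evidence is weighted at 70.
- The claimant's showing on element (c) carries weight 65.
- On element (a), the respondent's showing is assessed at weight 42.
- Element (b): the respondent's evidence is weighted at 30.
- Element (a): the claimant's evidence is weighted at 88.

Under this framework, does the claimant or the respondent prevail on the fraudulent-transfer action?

Stage 1 (claimant, a preponderance, weight exceeds 54): (a) net 88−42=46 ≤ 54 — fails; (b) net 70−30=40 ≤ 54 — fails; (c) 65 > 54 — meets.
  Not every element is met, so the claimant fails to carry Stage 1.
The analysis ends at Stage 1; the respondent prevails.

respondent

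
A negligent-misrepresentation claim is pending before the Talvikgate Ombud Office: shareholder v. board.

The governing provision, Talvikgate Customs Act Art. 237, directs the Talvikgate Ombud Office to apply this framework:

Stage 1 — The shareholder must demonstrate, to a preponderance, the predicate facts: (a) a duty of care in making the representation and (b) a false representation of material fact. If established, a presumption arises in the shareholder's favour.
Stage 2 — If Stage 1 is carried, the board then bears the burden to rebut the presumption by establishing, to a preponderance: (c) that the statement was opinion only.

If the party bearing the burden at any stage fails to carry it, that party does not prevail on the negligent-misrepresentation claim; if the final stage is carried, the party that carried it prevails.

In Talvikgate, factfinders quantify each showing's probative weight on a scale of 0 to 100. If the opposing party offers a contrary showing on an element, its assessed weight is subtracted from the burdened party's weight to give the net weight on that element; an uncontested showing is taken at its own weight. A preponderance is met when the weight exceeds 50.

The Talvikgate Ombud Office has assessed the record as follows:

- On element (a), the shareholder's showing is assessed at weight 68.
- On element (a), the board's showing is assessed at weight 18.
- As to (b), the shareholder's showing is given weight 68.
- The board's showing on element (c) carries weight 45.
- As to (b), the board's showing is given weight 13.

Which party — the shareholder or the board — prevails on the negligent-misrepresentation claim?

board

At Stage 1 the shareholder must meet a preponderance (weight exceeds 50): on (a) the weight is 68 less the opposing 18 gives net 50, ≤ 50, so (a) does not meet the standard; on (b) the weight is 68 less the opposing 13 gives net 55, > 50, so (b) meets the standard.
  Not every element is met, so the shareholder fails to carry Stage 1.
The board prevails.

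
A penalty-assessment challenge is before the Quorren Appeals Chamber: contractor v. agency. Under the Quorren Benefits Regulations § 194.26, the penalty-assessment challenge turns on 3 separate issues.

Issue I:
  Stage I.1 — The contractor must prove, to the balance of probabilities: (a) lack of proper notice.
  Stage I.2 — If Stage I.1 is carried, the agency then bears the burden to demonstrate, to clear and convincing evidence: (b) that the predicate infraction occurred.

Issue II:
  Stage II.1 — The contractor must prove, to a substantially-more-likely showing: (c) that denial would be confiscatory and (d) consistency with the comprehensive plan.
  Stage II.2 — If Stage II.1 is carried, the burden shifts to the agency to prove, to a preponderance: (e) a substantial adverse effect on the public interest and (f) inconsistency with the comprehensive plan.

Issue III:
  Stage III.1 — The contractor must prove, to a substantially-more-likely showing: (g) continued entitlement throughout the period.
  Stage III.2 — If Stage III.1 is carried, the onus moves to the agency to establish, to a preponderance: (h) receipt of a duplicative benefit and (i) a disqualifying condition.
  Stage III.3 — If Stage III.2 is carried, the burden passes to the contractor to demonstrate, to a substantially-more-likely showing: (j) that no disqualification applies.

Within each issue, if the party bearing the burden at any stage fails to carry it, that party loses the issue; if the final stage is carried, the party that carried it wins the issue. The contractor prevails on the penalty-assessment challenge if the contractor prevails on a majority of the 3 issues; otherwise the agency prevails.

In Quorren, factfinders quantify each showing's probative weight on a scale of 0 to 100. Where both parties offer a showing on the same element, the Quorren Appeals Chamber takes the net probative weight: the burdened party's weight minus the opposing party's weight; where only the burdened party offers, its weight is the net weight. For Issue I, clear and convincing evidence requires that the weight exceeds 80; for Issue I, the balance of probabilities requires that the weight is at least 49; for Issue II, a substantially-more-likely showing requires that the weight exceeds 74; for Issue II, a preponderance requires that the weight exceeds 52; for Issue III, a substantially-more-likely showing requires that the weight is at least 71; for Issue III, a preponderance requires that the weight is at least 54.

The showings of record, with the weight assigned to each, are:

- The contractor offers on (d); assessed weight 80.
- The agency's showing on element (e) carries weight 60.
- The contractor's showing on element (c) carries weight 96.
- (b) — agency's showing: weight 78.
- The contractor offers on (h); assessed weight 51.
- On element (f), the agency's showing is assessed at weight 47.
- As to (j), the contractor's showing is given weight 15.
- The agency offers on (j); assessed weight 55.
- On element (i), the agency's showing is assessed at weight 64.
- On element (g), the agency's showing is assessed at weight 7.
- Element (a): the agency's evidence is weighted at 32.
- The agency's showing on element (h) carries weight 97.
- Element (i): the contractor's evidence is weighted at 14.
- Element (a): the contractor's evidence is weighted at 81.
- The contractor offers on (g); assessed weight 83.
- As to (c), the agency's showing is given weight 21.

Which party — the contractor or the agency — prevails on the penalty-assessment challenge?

— Issue I —
At Stage I.1 the contractor must meet the balance of probabilities (weight is at least 49): on (a) the weight is 81 less the opposing 32 gives net 49, which does reach 49, so (a) meets the standard.
  The contractor carries Stage I.1; the agency now bears the burden.
At Stage I.2 the agency must meet clear and convincing evidence (weight exceeds 80): on (b) the weight is 78, which does not exceed 80, so (b) does not meet the standard.
  Not every element is met, so the agency fails to carry Stage I.2.
So the contractor prevails on this issue.
— Issue II —
Stage II.1 — burden on contractor; standard: a substantially-more-likely showing (weight exceeds 74).
    (c): 96 − 21 = 75 > 74 [met]
    (d): 80 > 74 [met]
  The contractor carries Stage II.1; the agency now bears the burden.
Stage II.2 — burden on agency; standard: a preponderance (weight exceeds 52).
    (e): 60 > 52 [met]
    (f): 47 ≤ 52 [not met]
  Stage II.2 not carried; the agency fails its burden.
The analysis ends at Stage II.2; the contractor prevails on this issue.
— Issue III —
At Stage III.1 the contractor must meet a substantially-more-likely showing (weight is at least 71): on (g) the weight is 83 less the opposing 7 gives net 76, which does reach 71, so (g) meets the standard.
  Stage III.1 carried; the burden shifts to the agency.
At Stage III.2 the agency must meet a preponderance (weight is at least 54): on (h) the weight is 97 less the opposing 51 gives net 46, < 54, so (h) does not meet the standard; on (i) the weight is 64 less the opposing 14 gives net 50, which does not reach 54, so (i) does not meet the standard.
  The agency does not carry Stage III.2.
The contractor prevails on this issue.
Per-issue: Issue I → contractor; Issue II → contractor; Issue III → contractor. The contractor must prevail on a majority of issues; overall, the contractor prevails.

contractor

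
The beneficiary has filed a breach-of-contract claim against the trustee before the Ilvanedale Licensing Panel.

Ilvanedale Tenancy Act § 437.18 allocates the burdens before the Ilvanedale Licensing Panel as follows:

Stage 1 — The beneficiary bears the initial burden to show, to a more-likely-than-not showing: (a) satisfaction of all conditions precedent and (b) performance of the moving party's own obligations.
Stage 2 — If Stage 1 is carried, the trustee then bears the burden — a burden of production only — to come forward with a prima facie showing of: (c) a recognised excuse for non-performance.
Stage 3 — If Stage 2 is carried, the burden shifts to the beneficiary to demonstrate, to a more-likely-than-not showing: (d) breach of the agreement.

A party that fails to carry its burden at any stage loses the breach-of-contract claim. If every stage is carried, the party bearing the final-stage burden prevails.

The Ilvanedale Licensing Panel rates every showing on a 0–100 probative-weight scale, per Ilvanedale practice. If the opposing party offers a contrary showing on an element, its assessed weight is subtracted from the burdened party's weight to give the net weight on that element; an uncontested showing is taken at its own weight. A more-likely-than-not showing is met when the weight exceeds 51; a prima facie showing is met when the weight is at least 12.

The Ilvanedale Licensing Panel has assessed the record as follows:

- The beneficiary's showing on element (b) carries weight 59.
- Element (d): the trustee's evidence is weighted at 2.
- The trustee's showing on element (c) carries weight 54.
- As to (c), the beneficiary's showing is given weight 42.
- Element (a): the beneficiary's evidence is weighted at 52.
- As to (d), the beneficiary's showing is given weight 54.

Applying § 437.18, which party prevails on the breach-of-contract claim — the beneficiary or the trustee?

At Stage 1 the beneficiary must meet a more-likely-than-not showing (weight exceeds 51): on (a) the weight is 52, which does exceed 51, so (a) meets the standard; on (b) the weight is 59, which does exceed 51, so (b) meets the standard.
  Stage 1 is satisfied; the onus moves to the trustee.
At Stage 2 the trustee must meet a prima facie showing (weight is at least 12): on (c) the weight is 54 less the opposing 42 gives net 12, ≥ 12, so (c) meets the standard.
  All elements met. The burden passes to the beneficiary.
At Stage 3 the beneficiary must meet a more-likely-than-not showing (weight exceeds 51): on (d) the weight is 54 less the opposing 2 gives net 52, which does exceed 51, so (d) meets the standard.
  All elements met at the final stage.
With every stage satisfied, the beneficiary prevails.

beneficiary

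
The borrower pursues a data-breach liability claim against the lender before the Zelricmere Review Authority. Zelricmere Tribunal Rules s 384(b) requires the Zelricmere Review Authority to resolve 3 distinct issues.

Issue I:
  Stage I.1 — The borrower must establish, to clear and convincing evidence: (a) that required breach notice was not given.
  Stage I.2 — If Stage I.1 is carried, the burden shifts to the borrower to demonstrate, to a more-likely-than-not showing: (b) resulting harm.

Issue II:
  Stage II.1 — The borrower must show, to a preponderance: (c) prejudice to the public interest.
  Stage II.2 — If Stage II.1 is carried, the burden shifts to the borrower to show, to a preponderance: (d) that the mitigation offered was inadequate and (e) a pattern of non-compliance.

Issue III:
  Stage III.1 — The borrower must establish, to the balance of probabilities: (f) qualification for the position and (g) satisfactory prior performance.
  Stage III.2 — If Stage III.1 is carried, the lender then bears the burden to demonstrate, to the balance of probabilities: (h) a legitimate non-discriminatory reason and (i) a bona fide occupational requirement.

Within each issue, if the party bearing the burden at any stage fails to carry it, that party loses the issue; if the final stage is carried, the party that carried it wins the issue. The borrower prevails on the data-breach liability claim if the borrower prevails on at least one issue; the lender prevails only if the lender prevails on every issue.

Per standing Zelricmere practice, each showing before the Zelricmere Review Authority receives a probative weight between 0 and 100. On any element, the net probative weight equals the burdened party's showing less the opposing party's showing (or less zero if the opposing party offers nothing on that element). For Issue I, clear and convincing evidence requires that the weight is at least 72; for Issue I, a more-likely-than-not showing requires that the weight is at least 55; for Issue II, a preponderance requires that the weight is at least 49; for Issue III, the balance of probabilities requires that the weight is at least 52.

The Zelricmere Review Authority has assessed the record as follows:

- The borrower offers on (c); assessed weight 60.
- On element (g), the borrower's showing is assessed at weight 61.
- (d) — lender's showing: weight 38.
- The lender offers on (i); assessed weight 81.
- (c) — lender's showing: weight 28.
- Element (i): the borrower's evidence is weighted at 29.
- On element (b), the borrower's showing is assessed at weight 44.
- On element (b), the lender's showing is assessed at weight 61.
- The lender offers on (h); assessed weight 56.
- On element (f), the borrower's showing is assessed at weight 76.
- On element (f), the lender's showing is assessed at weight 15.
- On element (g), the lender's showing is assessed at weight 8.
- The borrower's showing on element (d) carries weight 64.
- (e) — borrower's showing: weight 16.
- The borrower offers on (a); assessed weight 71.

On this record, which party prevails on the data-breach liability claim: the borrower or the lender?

— Issue I —
At Stage I.1 the borrower must meet clear and convincing evidence (weight is at least 72): on (a) the weight is 71, which does not reach 72, so (a) does not meet the standard.
  The borrower does not carry Stage I.1.
The lender prevails on this issue.
— Issue II —
Stage II.1 (borrower, a preponderance, weight is at least 49): (c) net 60−28=32 < 49 — fails.
  Not every element is met, so the borrower fails to carry Stage II.1.
The analysis ends at Stage II.1; the lender prevails on this issue.
— Issue III —
Stage III.1 — burden on borrower; standard: the balance of probabilities (weight is at least 52).
    (f): 76 − 15 = 61 ≥ 52 [met]
    (g): 61 − 8 = 53 ≥ 52 [met]
  All elements met. The burden passes to the lender.
Stage III.2 — burden on lender; standard: the balance of probabilities (weight is at least 52).
    (h): 56 ≥ 52 [met]
    (i): 81 − 29 = 52 ≥ 52 [met]
  Stage III.2 carried; the final stage is satisfied.
All stages carried — the lender prevails on this issue.
Per-issue: Issue I → lender; Issue II → lender; Issue III → lender. The borrower must prevail on at least one issue; overall, the lender prevails.

lender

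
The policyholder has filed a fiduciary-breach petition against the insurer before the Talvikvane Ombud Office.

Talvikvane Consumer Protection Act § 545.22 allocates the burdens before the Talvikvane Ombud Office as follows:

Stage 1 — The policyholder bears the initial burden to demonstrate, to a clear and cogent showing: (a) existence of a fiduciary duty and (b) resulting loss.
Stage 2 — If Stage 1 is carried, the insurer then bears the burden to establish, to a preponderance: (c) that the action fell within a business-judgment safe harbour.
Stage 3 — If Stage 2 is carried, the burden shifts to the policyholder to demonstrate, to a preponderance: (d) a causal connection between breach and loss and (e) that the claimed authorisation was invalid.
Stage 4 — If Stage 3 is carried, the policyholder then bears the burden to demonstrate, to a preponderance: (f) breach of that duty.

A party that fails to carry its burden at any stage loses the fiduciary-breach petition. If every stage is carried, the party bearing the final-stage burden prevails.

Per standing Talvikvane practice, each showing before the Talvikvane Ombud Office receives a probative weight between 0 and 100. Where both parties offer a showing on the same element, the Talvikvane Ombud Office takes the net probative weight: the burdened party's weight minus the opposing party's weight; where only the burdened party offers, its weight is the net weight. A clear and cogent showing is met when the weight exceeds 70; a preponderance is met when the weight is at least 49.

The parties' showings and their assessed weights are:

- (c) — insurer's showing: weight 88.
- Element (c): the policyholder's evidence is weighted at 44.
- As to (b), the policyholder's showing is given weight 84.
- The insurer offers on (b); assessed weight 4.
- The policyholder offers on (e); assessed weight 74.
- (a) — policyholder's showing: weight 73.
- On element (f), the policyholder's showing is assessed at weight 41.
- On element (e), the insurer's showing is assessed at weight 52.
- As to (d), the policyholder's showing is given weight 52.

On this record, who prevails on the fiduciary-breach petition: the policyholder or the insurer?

Stage 1 — burden on policyholder; standard: a clear and cogent showing (weight exceeds 70).
    (a): 73 > 70 [met]
    (b): 84 − 4 = 80 > 70 [met]
  The policyholder carries Stage 1; the insurer now bears the burden.
Stage 2 — burden on insurer; standard: a preponderance (weight is at least 49).
    (c): 88 − 44 = 44 < 49 [not met]
  The insurer does not carry Stage 2.
So the policyholder prevails.

policyholder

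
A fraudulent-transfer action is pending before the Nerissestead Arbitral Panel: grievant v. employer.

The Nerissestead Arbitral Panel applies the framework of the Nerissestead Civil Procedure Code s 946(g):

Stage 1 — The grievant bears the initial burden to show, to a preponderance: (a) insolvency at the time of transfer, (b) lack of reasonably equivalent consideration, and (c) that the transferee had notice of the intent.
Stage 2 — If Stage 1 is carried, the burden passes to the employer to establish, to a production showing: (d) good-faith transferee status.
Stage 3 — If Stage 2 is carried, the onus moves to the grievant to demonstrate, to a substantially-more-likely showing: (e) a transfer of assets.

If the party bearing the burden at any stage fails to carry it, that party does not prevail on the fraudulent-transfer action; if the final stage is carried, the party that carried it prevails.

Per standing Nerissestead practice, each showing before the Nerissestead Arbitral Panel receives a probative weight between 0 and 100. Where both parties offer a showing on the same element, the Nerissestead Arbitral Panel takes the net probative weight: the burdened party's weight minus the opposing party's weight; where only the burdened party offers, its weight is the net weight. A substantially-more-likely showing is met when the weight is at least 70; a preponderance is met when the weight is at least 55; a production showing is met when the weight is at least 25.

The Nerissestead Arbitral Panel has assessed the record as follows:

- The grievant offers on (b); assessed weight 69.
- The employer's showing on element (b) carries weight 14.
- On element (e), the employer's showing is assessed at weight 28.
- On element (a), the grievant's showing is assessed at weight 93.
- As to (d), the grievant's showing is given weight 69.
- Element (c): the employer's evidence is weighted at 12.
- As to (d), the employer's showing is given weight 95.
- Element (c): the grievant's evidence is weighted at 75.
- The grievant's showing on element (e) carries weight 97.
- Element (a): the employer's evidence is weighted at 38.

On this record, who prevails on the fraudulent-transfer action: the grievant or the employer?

employer

Stage 1 — burden on grievant; standard: a preponderance (weight is at least 55).
    (a): 93 − 38 = 55 ≥ 55 [met]
    (b): 69 − 14 = 55 ≥ 55 [met]
    (c): 75 − 12 = 63 ≥ 55 [met]
  Stage 1 is satisfied; the onus moves to the employer.
Stage 2 — burden on employer; standard: a production showing (weight is at least 25).
    (d): 95 − 69 = 26 ≥ 25 [met]
  Stage 2 is satisfied; the onus moves to the grievant.
Stage 3 — burden on grievant; standard: a substantially-more-likely showing (weight is at least 70).
    (e): 97 − 28 = 69 < 70 [not met]
  The grievant does not carry Stage 3.
The analysis ends at Stage 3; the employer prevails.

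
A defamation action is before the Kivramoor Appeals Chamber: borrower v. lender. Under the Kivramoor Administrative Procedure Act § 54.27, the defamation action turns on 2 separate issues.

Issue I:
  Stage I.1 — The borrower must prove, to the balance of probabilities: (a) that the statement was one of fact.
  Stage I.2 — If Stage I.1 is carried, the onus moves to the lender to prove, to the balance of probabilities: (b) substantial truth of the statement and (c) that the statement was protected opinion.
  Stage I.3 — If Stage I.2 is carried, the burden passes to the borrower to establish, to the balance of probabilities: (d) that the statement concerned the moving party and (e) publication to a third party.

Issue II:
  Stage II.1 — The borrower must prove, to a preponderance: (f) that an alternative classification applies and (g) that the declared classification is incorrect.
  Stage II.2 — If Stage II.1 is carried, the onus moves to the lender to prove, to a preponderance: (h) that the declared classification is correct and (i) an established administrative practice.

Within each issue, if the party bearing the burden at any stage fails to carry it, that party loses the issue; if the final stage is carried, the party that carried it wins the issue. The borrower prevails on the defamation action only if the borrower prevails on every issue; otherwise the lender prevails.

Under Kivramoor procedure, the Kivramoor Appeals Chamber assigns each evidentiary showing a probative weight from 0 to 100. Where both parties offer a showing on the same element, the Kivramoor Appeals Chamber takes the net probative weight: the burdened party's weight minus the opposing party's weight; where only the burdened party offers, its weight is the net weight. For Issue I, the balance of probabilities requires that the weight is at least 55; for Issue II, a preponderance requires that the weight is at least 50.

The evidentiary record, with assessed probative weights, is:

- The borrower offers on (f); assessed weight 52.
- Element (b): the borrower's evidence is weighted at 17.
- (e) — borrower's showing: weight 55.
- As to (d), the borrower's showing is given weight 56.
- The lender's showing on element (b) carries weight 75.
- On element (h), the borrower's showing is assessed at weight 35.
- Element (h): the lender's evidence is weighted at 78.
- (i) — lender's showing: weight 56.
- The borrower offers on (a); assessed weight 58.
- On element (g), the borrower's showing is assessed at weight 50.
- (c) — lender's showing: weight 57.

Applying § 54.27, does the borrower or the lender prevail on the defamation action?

borrower

— Issue I —
Stage I.1 — burden on borrower; standard: the balance of probabilities (weight is at least 55).
    (a): 58 ≥ 55 [met]
  The borrower carries Stage I.1; the lender now bears the burden.
Stage I.2 — burden on lender; standard: the balance of probabilities (weight is at least 55).
    (b): 75 − 17 = 58 ≥ 55 [met]
    (c): 57 ≥ 55 [met]
  Stage I.2 carried; the burden shifts to the borrower.
Stage I.3 — burden on borrower; standard: the balance of probabilities (weight is at least 55).
    (d): 56 ≥ 55 [met]
    (e): 55 ≥ 55 [met]
  Stage I.3 carried; the final stage is satisfied.
With every stage satisfied, the borrower prevails on this issue.
— Issue II —
Stage II.1 (borrower, a preponderance, weight is at least 50): (f) 52 ≥ 50 — meets; (g) 50 ≥ 50 — meets.
  The borrower carries Stage II.1; the lender now bears the burden.
Stage II.2 (lender, a preponderance, weight is at least 50): (h) net 78−35=43 < 50 — fails; (i) 56 ≥ 50 — meets.
  Not every element is met, so the lender fails to carry Stage II.2.
So the borrower prevails on this issue.
Per-issue: Issue I → borrower; Issue II → borrower. The borrower must prevail on every issue; overall, the borrower prevails.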